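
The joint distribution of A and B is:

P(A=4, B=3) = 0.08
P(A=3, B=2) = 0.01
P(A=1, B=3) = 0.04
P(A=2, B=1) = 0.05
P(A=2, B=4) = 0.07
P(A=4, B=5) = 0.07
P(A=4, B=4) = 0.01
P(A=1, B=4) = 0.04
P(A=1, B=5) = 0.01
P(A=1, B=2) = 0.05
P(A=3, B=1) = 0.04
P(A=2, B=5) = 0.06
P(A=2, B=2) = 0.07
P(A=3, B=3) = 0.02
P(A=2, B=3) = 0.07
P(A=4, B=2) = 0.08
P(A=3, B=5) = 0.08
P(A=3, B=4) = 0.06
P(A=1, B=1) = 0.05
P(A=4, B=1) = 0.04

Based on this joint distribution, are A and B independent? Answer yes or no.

no

P(A=4) = 0.28 and P(B=4) = 0.18, so their product is 0.0504, but P(A=4, B=4) = 0.01. Since these differ, A and B are not independent.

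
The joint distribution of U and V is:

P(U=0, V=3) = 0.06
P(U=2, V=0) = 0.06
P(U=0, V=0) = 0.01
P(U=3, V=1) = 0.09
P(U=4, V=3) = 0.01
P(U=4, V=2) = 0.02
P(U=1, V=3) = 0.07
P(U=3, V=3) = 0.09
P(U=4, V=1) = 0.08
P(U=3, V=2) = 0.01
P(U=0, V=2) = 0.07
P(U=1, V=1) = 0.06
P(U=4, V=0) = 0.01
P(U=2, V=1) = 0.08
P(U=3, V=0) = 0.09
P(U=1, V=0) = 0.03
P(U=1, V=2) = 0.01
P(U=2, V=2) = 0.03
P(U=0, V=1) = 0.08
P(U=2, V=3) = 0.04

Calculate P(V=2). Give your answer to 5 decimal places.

P(V=2) = 0.07 + 0.01 + 0.03 + 0.01 + 0.02 = 0.14.

0.14000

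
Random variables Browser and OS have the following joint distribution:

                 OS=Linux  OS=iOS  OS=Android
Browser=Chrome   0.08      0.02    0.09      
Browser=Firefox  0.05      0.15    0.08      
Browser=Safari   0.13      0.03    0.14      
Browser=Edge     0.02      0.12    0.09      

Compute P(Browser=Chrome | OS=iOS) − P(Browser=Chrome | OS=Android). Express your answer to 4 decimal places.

P(OS=iOS) = 0.02 + 0.15 + 0.03 + 0.12 = 0.32; P(Browser=Chrome | OS=iOS) = 0.02/0.32 = 0.06250.
P(OS=Android) = 0.09 + 0.08 + 0.14 + 0.09 = 0.40; P(Browser=Chrome | OS=Android) = 0.09/0.40 = 0.22500.
Difference = -0.1625.

-0.1625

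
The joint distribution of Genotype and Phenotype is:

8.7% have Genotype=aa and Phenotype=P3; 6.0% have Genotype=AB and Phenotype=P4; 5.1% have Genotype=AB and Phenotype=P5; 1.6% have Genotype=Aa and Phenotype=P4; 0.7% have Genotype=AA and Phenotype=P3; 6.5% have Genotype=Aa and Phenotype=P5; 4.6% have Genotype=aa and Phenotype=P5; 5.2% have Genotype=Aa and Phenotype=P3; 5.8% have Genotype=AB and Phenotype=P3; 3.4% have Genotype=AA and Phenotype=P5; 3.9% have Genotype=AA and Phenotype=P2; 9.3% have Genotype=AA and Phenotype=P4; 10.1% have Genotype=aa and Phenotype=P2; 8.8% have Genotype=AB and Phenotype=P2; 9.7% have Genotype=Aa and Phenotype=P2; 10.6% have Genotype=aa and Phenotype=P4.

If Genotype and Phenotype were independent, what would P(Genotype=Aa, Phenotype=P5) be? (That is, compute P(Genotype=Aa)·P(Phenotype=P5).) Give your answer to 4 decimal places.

P(Genotype=Aa) = 0.097 + 0.052 + 0.016 + 0.065 = 0.230.
P(Phenotype=P5) = 0.034 + 0.065 + 0.046 + 0.051 = 0.196.
Product: 0.230 × 0.196 = 0.0451.

0.0451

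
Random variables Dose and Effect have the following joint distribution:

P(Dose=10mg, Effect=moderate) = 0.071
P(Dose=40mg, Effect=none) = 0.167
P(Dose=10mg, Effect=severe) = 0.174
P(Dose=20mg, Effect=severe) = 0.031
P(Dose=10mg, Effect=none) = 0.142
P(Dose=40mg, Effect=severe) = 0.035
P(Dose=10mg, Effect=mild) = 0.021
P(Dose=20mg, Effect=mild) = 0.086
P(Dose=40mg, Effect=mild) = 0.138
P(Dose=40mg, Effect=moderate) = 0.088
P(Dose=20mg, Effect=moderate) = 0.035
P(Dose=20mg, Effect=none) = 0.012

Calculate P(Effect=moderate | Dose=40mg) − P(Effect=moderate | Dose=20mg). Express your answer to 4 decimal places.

-0.0078

P(Dose=40mg) = 0.167 + 0.138 + 0.088 + 0.035 = 0.428; P(Effect=moderate | Dose=40mg) = 0.088/0.428 = 0.20561.
P(Dose=20mg) = 0.012 + 0.086 + 0.035 + 0.031 = 0.164; P(Effect=moderate | Dose=20mg) = 0.035/0.164 = 0.21341.
Difference = -0.0078.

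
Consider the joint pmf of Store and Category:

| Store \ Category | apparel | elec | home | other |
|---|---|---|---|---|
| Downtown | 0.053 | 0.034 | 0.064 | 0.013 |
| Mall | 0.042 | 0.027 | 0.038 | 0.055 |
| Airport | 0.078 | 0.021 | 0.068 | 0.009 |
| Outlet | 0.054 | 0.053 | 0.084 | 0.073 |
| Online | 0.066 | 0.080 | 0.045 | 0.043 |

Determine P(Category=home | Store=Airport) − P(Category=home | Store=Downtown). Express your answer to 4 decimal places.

-0.0039

P(Store=Airport) = 0.078 + 0.021 + 0.068 + 0.009 = 0.176; P(Category=home | Store=Airport) = 0.068/0.176 = 0.38636.
P(Store=Downtown) = 0.053 + 0.034 + 0.064 + 0.013 = 0.164; P(Category=home | Store=Downtown) = 0.064/0.164 = 0.39024.
Difference = -0.0039.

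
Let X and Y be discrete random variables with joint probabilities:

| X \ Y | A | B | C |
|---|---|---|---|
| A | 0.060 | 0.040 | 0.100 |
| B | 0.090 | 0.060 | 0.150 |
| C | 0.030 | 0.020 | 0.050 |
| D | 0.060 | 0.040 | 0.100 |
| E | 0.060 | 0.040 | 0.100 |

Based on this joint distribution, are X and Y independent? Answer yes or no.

Every cell satisfies P(X,Y) = P(X)·P(Y). For instance P(X=E) = 0.200, P(Y=B) = 0.200, and 0.200×0.200 = 0.040 matches the joint entry. So X and Y are independent.

yes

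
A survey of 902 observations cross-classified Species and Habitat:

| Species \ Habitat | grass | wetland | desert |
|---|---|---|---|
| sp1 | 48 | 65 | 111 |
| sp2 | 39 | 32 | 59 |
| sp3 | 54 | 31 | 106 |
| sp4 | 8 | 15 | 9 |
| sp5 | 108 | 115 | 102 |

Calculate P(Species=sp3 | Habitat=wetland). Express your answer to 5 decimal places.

Total with Habitat=wetland: 65 + 32 + 31 + 15 + 115 = 258.
P(Species=sp3 | Habitat=wetland) = 31/258 = 0.12016.

0.12016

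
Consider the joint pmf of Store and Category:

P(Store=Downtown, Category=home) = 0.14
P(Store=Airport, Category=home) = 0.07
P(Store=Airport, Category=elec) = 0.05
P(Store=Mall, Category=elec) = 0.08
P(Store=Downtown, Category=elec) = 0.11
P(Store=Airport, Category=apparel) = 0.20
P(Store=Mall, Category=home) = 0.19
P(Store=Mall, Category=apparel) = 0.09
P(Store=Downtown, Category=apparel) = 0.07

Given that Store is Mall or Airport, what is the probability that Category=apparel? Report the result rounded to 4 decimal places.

P(Store=Mall) = 0.09 + 0.08 + 0.19 = 0.36.
P(Store=Airport) = 0.20 + 0.05 + 0.07 = 0.32.
P(Store ∈ {Mall, Airport}) = 0.36 + 0.32 = 0.68; P(Category=apparel, Store ∈ {Mall, Airport}) = 0.09 + 0.20 = 0.29.
P(Category=apparel | Store ∈ {Mall, Airport}) = 0.29/0.68 = 0.4265.

0.4265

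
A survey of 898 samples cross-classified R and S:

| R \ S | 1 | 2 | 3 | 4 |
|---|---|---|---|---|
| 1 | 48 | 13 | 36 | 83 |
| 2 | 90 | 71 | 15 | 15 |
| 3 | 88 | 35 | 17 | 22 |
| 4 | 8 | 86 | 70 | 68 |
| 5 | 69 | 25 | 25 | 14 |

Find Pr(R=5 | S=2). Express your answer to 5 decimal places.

Total with S=2: 13 + 71 + 35 + 86 + 25 = 230.
P(R=5 | S=2) = 25/230 = 0.10870.

0.10870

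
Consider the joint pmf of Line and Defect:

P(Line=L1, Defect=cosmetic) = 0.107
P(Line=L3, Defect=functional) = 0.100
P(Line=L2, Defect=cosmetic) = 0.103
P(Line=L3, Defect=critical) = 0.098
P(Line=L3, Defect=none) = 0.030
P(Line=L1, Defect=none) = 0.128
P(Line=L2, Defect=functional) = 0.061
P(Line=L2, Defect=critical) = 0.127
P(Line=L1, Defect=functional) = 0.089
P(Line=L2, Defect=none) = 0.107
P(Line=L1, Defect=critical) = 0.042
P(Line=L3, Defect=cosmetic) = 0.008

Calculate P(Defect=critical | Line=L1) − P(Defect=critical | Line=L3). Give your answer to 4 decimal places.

-0.3005

P(Line=L1) = 0.128 + 0.107 + 0.089 + 0.042 = 0.366; P(Defect=critical | Line=L1) = 0.042/0.366 = 0.11475.
P(Line=L3) = 0.030 + 0.008 + 0.100 + 0.098 = 0.236; P(Defect=critical | Line=L3) = 0.098/0.236 = 0.41525.
Difference = -0.3005.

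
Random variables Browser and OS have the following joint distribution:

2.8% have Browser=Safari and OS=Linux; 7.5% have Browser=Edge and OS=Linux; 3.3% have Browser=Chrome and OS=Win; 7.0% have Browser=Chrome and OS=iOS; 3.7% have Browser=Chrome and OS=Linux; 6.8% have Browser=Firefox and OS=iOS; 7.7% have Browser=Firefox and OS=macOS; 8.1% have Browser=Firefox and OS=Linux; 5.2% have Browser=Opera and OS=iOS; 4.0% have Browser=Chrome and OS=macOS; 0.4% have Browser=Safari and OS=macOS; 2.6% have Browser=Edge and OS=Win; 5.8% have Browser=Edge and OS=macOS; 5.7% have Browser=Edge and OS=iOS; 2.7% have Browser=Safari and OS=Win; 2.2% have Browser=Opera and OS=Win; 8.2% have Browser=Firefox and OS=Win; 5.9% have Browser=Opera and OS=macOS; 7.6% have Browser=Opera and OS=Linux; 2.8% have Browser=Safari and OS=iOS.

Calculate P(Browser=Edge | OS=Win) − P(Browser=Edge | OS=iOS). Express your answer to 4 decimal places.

-0.0704

P(OS=Win) = 0.033 + 0.082 + 0.027 + 0.026 + 0.022 = 0.190; P(Browser=Edge | OS=Win) = 0.026/0.190 = 0.13684.
P(OS=iOS) = 0.070 + 0.068 + 0.028 + 0.057 + 0.052 = 0.275; P(Browser=Edge | OS=iOS) = 0.057/0.275 = 0.20727.
Difference = -0.0704.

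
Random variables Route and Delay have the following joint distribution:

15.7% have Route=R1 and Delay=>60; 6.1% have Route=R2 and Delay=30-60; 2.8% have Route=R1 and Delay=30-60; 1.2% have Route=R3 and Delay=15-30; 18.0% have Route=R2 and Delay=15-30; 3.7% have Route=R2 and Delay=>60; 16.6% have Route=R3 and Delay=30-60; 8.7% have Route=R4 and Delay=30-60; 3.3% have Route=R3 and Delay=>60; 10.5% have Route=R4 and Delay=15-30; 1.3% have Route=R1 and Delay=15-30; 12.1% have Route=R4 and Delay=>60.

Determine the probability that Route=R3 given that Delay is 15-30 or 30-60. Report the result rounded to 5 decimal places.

P(Delay=15-30) = 0.013 + 0.180 + 0.012 + 0.105 = 0.310.
P(Delay=30-60) = 0.028 + 0.061 + 0.166 + 0.087 = 0.342.
P(Delay ∈ {15-30, 30-60}) = 0.310 + 0.342 = 0.652; P(Route=R3, Delay ∈ {15-30, 30-60}) = 0.012 + 0.166 = 0.178.
P(Route=R3 | Delay ∈ {15-30, 30-60}) = 0.178/0.652 = 0.27301.

0.27301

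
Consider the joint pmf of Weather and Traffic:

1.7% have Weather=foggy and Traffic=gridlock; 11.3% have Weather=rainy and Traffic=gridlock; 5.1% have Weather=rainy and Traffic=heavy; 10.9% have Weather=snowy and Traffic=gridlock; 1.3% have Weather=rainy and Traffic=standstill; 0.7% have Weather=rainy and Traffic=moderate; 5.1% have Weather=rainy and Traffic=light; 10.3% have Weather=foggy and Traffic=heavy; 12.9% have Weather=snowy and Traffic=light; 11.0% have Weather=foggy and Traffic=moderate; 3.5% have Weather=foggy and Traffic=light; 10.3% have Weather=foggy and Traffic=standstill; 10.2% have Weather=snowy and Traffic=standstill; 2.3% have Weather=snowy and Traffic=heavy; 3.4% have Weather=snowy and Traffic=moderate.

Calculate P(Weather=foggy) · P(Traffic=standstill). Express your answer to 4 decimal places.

P(Weather=foggy) = 0.035 + 0.110 + 0.103 + 0.017 + 0.103 = 0.368.
P(Traffic=standstill) = 0.013 + 0.102 + 0.103 = 0.218.
Product: 0.368 × 0.218 = 0.0802.

0.0802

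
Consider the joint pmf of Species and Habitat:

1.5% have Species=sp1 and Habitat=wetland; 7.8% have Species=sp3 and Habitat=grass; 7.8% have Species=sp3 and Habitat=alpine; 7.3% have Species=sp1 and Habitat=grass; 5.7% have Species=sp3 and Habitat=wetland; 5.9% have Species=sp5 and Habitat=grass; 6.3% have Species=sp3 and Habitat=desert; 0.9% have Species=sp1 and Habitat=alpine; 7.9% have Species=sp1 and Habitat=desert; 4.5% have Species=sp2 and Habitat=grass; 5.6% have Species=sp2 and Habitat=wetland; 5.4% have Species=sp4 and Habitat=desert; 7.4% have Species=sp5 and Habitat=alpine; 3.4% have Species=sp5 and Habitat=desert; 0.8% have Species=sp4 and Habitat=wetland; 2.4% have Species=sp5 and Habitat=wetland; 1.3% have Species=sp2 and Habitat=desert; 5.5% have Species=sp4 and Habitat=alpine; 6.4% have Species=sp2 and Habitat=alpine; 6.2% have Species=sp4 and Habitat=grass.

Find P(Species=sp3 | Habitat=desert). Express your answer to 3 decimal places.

P(Habitat=desert) = 0.079 + 0.013 + 0.063 + 0.054 + 0.034 = 0.243.
P(Species=sp3 | Habitat=desert) = 0.063/0.243 = 0.259.

0.259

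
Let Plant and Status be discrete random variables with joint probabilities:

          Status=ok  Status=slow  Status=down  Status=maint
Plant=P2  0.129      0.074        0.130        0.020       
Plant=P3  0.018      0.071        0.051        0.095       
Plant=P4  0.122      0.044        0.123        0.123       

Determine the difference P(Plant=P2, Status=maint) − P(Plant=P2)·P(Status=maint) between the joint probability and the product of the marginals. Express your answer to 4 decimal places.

P(Plant=P2) = 0.129 + 0.074 + 0.130 + 0.020 = 0.353.
P(Status=maint) = 0.020 + 0.095 + 0.123 = 0.238.
P(Plant=P2, Status=maint) − P(Plant=P2)P(Status=maint) = 0.020 − 0.353×0.238 = -0.0640.

-0.0640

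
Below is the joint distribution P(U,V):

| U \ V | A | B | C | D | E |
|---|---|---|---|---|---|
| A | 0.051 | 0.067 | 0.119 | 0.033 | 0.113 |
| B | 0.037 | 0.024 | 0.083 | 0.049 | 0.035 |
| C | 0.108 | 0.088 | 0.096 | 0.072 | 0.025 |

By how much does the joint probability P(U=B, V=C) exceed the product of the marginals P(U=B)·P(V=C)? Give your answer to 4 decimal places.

P(U=B) = 0.037 + 0.024 + 0.083 + 0.049 + 0.035 = 0.228.
P(V=C) = 0.119 + 0.083 + 0.096 = 0.298.
P(U=B, V=C) − P(U=B)P(V=C) = 0.083 − 0.228×0.298 = 0.0151.

0.0151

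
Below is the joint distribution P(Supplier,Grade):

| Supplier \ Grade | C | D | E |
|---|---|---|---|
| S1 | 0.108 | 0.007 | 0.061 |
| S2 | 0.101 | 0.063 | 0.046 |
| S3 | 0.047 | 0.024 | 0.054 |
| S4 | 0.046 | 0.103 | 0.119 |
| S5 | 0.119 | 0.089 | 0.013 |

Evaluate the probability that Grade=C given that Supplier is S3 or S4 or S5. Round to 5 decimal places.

P(Supplier=S3) = 0.047 + 0.024 + 0.054 = 0.125.
P(Supplier=S4) = 0.046 + 0.103 + 0.119 = 0.268.
P(Supplier=S5) = 0.119 + 0.089 + 0.013 = 0.221.
P(Supplier ∈ {S3, S4, S5}) = 0.125 + 0.268 + 0.221 = 0.614; P(Grade=C, Supplier ∈ {S3, S4, S5}) = 0.047 + 0.046 + 0.119 = 0.212.
P(Grade=C | Supplier ∈ {S3, S4, S5}) = 0.212/0.614 = 0.34528.

0.34528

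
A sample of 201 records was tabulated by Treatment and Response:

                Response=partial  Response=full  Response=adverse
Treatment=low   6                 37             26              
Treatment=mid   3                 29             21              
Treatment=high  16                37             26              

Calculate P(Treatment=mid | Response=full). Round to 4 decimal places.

0.2816

Total with Response=full: 37 + 29 + 37 = 103.
P(Treatment=mid | Response=full) = 29/103 = 0.2816.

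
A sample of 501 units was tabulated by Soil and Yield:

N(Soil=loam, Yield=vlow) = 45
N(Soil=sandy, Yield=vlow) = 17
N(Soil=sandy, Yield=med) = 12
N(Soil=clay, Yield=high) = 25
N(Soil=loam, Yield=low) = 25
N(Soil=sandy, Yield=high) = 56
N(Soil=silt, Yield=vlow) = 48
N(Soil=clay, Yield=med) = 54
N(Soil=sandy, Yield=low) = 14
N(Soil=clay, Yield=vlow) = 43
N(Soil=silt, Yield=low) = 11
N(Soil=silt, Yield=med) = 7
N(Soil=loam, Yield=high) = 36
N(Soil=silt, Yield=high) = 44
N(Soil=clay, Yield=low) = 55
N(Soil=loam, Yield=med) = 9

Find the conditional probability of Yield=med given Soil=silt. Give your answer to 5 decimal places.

Total with Soil=silt: 48 + 11 + 7 + 44 = 110.
P(Yield=med | Soil=silt) = 7/110 = 0.06364.

0.06364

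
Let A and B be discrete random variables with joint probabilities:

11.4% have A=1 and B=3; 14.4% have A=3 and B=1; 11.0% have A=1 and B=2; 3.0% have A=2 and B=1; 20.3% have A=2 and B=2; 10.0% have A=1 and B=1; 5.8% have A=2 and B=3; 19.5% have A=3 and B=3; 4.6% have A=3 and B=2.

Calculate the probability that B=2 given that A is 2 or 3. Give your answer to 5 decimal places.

P(A=2) = 0.030 + 0.203 + 0.058 = 0.291.
P(A=3) = 0.144 + 0.046 + 0.195 = 0.385.
P(A ∈ {2, 3}) = 0.291 + 0.385 = 0.676; P(B=2, A ∈ {2, 3}) = 0.203 + 0.046 = 0.249.
P(B=2 | A ∈ {2, 3}) = 0.249/0.676 = 0.36834.

0.36834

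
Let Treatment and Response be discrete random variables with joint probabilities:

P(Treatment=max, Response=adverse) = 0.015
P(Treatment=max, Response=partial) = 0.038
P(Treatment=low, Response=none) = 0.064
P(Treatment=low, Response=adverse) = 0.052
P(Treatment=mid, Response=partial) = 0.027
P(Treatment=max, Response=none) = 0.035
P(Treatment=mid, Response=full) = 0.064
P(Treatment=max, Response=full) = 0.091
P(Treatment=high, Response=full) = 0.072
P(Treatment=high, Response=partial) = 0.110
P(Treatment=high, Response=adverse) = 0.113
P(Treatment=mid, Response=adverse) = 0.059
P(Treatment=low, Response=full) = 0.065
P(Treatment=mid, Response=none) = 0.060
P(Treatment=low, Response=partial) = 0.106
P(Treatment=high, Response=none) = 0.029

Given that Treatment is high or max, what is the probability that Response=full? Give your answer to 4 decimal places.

P(Treatment=high) = 0.029 + 0.110 + 0.072 + 0.113 = 0.324.
P(Treatment=max) = 0.035 + 0.038 + 0.091 + 0.015 = 0.179.
P(Treatment ∈ {high, max}) = 0.324 + 0.179 = 0.503; P(Response=full, Treatment ∈ {high, max}) = 0.072 + 0.091 = 0.163.
P(Response=full | Treatment ∈ {high, max}) = 0.163/0.503 = 0.3241.

0.3241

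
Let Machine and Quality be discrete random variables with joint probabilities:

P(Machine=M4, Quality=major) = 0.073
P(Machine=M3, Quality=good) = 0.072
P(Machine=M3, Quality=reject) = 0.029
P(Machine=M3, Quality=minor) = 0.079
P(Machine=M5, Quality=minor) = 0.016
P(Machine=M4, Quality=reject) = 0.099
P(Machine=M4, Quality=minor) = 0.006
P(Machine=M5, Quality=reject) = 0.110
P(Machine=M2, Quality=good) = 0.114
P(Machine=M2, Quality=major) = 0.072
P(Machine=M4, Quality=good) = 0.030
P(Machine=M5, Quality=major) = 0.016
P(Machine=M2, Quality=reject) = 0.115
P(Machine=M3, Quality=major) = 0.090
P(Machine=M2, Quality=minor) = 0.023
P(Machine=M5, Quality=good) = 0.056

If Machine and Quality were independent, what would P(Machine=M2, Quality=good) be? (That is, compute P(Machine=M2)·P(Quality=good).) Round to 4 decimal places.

P(Machine=M2) = 0.114 + 0.023 + 0.072 + 0.115 = 0.324.
P(Quality=good) = 0.114 + 0.072 + 0.030 + 0.056 = 0.272.
Product: 0.324 × 0.272 = 0.0881.

0.0881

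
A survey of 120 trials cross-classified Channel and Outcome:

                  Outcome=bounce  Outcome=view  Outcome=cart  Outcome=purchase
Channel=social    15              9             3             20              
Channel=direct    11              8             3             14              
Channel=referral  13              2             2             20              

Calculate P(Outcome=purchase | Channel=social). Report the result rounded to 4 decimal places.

0.4255

Total with Channel=social: 15 + 9 + 3 + 20 = 47.
P(Outcome=purchase | Channel=social) = 20/47 = 0.4255.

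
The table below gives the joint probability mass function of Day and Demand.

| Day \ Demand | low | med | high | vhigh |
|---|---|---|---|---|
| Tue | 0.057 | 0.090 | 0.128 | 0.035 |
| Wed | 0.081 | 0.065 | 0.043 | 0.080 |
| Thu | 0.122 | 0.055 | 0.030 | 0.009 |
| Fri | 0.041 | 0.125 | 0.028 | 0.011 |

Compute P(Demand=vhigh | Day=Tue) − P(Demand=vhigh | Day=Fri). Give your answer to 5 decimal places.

P(Day=Tue) = 0.057 + 0.090 + 0.128 + 0.035 = 0.310; P(Demand=vhigh | Day=Tue) = 0.035/0.310 = 0.112903.
P(Day=Fri) = 0.041 + 0.125 + 0.028 + 0.011 = 0.205; P(Demand=vhigh | Day=Fri) = 0.011/0.205 = 0.053659.
Difference = 0.05924.

0.05924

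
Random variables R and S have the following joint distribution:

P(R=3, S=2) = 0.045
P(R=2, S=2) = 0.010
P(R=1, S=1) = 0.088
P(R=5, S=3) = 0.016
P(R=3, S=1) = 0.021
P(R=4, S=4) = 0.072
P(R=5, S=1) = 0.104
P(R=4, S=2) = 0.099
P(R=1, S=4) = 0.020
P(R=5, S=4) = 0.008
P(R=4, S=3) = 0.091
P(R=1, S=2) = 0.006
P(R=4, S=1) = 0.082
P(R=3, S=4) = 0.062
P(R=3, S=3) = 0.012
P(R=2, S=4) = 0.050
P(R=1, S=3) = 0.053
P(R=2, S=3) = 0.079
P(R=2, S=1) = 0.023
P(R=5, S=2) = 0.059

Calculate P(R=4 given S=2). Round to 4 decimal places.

0.4521

P(S=2) = 0.006 + 0.010 + 0.045 + 0.099 + 0.059 = 0.219.
P(R=4 | S=2) = 0.099/0.219 = 0.4521.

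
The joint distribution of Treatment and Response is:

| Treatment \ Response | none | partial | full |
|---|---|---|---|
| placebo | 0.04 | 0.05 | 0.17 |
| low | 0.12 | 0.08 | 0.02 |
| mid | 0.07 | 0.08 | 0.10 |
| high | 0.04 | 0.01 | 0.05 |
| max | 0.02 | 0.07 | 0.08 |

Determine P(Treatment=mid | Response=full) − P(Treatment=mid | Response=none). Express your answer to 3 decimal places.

-0.003

P(Response=full) = 0.17 + 0.02 + 0.10 + 0.05 + 0.08 = 0.42; P(Treatment=mid | Response=full) = 0.10/0.42 = 0.2381.
P(Response=none) = 0.04 + 0.12 + 0.07 + 0.04 + 0.02 = 0.29; P(Treatment=mid | Response=none) = 0.07/0.29 = 0.2414.
Difference = -0.003.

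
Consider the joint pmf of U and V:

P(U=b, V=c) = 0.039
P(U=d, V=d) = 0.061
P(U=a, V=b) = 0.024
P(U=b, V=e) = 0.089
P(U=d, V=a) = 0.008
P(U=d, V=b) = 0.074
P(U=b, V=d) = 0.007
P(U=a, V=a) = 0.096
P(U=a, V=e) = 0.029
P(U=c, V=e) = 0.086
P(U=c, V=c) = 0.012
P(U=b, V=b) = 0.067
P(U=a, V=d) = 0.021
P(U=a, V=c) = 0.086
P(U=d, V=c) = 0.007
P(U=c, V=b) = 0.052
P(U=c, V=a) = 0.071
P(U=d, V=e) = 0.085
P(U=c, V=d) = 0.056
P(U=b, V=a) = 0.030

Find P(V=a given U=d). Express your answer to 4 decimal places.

0.0340

P(U=d) = 0.008 + 0.074 + 0.007 + 0.061 + 0.085 = 0.235.
P(V=a | U=d) = 0.008/0.235 = 0.0340.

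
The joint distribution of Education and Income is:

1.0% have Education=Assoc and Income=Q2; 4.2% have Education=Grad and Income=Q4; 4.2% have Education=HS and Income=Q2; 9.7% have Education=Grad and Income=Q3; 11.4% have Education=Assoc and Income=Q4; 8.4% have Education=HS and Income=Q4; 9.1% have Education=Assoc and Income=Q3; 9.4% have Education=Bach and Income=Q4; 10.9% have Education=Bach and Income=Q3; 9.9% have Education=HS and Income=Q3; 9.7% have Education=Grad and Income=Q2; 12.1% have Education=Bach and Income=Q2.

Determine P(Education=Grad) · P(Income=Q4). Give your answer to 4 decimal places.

P(Education=Grad) = 0.097 + 0.097 + 0.042 = 0.236.
P(Income=Q4) = 0.084 + 0.114 + 0.094 + 0.042 = 0.334.
Product: 0.236 × 0.334 = 0.0788.

0.0788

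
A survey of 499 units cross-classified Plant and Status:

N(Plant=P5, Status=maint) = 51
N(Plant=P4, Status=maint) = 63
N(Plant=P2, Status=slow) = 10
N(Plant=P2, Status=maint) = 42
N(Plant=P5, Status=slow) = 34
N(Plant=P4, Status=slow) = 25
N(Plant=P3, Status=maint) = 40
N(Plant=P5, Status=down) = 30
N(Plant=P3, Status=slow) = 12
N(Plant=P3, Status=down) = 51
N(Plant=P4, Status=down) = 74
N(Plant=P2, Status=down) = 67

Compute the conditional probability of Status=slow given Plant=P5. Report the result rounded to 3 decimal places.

Total with Plant=P5: 34 + 30 + 51 = 115.
P(Status=slow | Plant=P5) = 34/115 = 0.296.

0.296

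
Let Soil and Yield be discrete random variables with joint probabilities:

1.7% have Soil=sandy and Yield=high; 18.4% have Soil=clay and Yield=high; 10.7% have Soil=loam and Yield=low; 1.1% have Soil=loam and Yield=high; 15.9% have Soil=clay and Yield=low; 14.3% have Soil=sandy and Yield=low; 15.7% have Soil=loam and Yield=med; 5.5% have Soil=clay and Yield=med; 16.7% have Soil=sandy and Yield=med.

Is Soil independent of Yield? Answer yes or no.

P(Soil=clay) = 0.398 and P(Yield=high) = 0.212, so their product is 0.08438, but P(Soil=clay, Yield=high) = 0.184. Since these differ, Soil and Yield are not independent.

no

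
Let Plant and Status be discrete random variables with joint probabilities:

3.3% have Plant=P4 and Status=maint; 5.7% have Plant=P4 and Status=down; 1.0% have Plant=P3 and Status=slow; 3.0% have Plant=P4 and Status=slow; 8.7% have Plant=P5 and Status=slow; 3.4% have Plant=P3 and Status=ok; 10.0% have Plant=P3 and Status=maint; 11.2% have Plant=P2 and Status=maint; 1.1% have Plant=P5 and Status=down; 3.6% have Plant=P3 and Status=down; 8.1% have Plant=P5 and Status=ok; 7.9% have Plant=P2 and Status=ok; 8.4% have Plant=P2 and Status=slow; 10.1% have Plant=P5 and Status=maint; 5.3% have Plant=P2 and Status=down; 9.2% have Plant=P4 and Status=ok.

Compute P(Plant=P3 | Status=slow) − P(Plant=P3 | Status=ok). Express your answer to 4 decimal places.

-0.0715

P(Status=slow) = 0.084 + 0.010 + 0.030 + 0.087 = 0.211; P(Plant=P3 | Status=slow) = 0.010/0.211 = 0.04739.
P(Status=ok) = 0.079 + 0.034 + 0.092 + 0.081 = 0.286; P(Plant=P3 | Status=ok) = 0.034/0.286 = 0.11888.
Difference = -0.0715.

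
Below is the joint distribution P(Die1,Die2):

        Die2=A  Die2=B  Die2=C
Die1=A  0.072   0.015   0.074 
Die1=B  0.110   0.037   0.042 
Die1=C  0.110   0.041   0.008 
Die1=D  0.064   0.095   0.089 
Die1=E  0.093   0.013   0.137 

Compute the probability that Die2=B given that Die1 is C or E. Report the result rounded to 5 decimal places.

P(Die1=C) = 0.110 + 0.041 + 0.008 = 0.159.
P(Die1=E) = 0.093 + 0.013 + 0.137 = 0.243.
P(Die1 ∈ {C, E}) = 0.159 + 0.243 = 0.402; P(Die2=B, Die1 ∈ {C, E}) = 0.041 + 0.013 = 0.054.
P(Die2=B | Die1 ∈ {C, E}) = 0.054/0.402 = 0.13433.

0.13433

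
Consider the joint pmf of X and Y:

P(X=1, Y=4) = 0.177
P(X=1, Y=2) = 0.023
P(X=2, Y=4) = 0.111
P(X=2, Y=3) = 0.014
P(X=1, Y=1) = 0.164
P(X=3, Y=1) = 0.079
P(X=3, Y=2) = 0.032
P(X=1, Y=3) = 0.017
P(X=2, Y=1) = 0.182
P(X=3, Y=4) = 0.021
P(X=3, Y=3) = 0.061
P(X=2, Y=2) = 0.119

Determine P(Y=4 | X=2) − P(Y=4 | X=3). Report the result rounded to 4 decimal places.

0.1518

P(X=2) = 0.182 + 0.119 + 0.014 + 0.111 = 0.426; P(Y=4 | X=2) = 0.111/0.426 = 0.26056.
P(X=3) = 0.079 + 0.032 + 0.061 + 0.021 = 0.193; P(Y=4 | X=3) = 0.021/0.193 = 0.10881.
Difference = 0.1518.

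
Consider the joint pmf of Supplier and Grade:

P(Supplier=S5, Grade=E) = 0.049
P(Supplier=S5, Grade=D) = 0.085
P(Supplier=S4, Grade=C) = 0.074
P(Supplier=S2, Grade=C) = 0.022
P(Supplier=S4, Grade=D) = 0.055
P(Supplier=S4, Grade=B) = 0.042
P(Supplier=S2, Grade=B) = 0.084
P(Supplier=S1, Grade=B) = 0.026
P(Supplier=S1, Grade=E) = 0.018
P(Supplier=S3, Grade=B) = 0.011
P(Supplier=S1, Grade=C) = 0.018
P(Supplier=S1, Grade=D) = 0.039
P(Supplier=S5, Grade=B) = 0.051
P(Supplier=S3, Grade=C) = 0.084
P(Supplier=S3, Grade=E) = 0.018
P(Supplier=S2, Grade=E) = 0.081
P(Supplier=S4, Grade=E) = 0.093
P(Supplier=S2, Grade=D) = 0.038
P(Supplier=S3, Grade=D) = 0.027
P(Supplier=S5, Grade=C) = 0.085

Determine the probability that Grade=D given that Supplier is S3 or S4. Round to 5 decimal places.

P(Supplier=S3) = 0.011 + 0.084 + 0.027 + 0.018 = 0.140.
P(Supplier=S4) = 0.042 + 0.074 + 0.055 + 0.093 = 0.264.
P(Supplier ∈ {S3, S4}) = 0.140 + 0.264 = 0.404; P(Grade=D, Supplier ∈ {S3, S4}) = 0.027 + 0.055 = 0.082.
P(Grade=D | Supplier ∈ {S3, S4}) = 0.082/0.404 = 0.20297.

0.20297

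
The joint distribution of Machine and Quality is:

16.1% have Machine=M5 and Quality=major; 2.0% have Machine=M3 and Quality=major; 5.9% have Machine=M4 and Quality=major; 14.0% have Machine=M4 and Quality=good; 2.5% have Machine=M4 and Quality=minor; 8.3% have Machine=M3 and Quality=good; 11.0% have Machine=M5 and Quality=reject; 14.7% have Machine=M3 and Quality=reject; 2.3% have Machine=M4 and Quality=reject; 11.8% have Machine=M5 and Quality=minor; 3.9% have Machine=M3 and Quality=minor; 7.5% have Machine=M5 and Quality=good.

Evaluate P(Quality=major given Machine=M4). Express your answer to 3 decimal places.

0.239

P(Machine=M4) = 0.140 + 0.025 + 0.059 + 0.023 = 0.247.
P(Quality=major | Machine=M4) = 0.059/0.247 = 0.239.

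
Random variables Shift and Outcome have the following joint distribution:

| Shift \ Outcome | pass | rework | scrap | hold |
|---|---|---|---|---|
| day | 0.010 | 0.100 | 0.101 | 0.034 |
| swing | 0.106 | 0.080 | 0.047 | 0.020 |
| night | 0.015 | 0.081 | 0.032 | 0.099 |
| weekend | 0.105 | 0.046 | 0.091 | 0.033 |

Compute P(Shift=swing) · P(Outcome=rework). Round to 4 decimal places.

0.0777

P(Shift=swing) = 0.106 + 0.080 + 0.047 + 0.020 = 0.253.
P(Outcome=rework) = 0.100 + 0.080 + 0.081 + 0.046 = 0.307.
Product: 0.253 × 0.307 = 0.0777.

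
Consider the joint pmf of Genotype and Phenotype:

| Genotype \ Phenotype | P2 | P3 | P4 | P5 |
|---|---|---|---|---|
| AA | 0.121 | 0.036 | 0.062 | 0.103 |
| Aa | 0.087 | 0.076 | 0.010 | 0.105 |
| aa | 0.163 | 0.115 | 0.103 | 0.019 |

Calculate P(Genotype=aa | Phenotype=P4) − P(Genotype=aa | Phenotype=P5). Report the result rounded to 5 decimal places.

P(Phenotype=P4) = 0.062 + 0.010 + 0.103 = 0.175; P(Genotype=aa | Phenotype=P4) = 0.103/0.175 = 0.588571.
P(Phenotype=P5) = 0.103 + 0.105 + 0.019 = 0.227; P(Genotype=aa | Phenotype=P5) = 0.019/0.227 = 0.083700.
Difference = 0.50487.

0.50487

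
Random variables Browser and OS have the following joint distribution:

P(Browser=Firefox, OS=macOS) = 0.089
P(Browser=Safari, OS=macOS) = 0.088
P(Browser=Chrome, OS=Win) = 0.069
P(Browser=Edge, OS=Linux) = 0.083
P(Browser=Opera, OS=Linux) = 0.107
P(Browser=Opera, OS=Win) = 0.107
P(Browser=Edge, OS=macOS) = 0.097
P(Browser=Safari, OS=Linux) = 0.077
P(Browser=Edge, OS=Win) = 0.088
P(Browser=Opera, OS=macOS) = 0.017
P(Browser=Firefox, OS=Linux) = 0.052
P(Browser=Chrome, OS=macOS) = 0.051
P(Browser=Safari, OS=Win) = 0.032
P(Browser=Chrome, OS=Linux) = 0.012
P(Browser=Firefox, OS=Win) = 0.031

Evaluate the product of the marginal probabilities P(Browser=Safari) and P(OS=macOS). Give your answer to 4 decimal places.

0.0674

P(Browser=Safari) = 0.032 + 0.088 + 0.077 = 0.197.
P(OS=macOS) = 0.051 + 0.089 + 0.088 + 0.097 + 0.017 = 0.342.
Product: 0.197 × 0.342 = 0.0674.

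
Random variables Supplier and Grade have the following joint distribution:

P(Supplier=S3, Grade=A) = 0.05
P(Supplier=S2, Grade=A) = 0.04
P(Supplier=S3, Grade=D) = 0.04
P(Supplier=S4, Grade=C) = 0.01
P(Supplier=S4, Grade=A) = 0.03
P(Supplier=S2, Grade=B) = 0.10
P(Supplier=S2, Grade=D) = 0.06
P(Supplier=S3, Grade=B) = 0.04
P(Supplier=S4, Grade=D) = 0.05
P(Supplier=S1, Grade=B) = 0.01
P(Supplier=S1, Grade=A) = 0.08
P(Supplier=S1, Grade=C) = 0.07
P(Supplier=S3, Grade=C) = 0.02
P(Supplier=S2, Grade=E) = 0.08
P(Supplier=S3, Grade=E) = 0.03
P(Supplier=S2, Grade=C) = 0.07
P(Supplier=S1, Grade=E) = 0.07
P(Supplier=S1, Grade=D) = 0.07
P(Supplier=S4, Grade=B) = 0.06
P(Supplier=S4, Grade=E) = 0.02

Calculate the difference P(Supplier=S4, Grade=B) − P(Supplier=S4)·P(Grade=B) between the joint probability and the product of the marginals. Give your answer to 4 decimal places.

P(Supplier=S4) = 0.03 + 0.06 + 0.01 + 0.05 + 0.02 = 0.17.
P(Grade=B) = 0.01 + 0.10 + 0.04 + 0.06 = 0.21.
P(Supplier=S4, Grade=B) − P(Supplier=S4)P(Grade=B) = 0.06 − 0.17×0.21 = 0.0243.

0.0243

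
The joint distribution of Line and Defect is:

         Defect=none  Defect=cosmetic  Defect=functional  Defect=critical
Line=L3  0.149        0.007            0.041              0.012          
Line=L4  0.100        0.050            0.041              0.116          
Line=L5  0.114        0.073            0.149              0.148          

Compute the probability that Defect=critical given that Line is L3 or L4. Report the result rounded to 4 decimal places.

0.2481

P(Line=L3) = 0.149 + 0.007 + 0.041 + 0.012 = 0.209.
P(Line=L4) = 0.100 + 0.050 + 0.041 + 0.116 = 0.307.
P(Line ∈ {L3, L4}) = 0.209 + 0.307 = 0.516; P(Defect=critical, Line ∈ {L3, L4}) = 0.012 + 0.116 = 0.128.
P(Defect=critical | Line ∈ {L3, L4}) = 0.128/0.516 = 0.2481.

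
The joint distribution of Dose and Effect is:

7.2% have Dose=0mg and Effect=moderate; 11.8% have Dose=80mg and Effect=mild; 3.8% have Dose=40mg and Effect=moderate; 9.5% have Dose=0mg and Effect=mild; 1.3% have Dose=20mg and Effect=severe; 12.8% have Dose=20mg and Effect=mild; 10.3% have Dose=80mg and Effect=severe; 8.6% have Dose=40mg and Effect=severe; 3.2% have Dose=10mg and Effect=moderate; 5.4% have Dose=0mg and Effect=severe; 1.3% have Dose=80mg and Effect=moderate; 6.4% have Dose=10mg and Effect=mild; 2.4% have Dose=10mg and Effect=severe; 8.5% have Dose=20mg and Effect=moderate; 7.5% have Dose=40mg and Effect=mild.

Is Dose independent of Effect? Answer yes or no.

no

P(Dose=20mg) = 0.226 and P(Effect=severe) = 0.280, so their product is 0.06328, but P(Dose=20mg, Effect=severe) = 0.013. Since these differ, Dose and Effect are not independent.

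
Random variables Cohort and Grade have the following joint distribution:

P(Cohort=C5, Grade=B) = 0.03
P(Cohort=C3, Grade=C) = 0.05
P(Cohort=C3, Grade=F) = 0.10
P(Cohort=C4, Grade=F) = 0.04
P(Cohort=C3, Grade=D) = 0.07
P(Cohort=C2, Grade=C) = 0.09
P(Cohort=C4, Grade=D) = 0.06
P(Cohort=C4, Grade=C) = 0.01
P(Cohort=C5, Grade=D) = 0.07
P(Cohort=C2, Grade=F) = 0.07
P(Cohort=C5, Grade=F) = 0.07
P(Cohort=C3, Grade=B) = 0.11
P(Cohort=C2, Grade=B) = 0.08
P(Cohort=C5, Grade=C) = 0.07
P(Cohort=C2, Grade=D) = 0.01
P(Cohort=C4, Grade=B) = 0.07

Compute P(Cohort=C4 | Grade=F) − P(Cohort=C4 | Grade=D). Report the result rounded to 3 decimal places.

-0.143

P(Grade=F) = 0.07 + 0.10 + 0.04 + 0.07 = 0.28; P(Cohort=C4 | Grade=F) = 0.04/0.28 = 0.1429.
P(Grade=D) = 0.01 + 0.07 + 0.06 + 0.07 = 0.21; P(Cohort=C4 | Grade=D) = 0.06/0.21 = 0.2857.
Difference = -0.143.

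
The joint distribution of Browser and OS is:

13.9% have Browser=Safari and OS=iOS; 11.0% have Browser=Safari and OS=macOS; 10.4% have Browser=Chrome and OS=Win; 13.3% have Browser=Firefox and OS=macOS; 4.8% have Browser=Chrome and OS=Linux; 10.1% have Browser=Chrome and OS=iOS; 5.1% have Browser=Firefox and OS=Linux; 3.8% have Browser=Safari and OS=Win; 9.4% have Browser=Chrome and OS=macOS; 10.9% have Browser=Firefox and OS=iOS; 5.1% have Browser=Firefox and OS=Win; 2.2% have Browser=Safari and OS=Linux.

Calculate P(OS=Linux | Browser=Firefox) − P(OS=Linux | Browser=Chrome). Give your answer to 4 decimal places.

0.0099

P(Browser=Firefox) = 0.051 + 0.133 + 0.051 + 0.109 = 0.344; P(OS=Linux | Browser=Firefox) = 0.051/0.344 = 0.14826.
P(Browser=Chrome) = 0.104 + 0.094 + 0.048 + 0.101 = 0.347; P(OS=Linux | Browser=Chrome) = 0.048/0.347 = 0.13833.
Difference = 0.0099.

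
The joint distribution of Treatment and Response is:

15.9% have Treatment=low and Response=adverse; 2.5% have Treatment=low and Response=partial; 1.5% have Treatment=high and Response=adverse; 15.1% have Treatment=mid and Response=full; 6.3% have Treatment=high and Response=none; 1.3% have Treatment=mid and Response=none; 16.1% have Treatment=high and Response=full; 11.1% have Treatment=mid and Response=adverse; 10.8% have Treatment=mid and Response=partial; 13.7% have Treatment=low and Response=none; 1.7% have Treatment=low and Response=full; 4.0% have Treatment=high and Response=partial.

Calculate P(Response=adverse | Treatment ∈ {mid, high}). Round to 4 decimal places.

P(Treatment=mid) = 0.013 + 0.108 + 0.151 + 0.111 = 0.383.
P(Treatment=high) = 0.063 + 0.040 + 0.161 + 0.015 = 0.279.
P(Treatment ∈ {mid, high}) = 0.383 + 0.279 = 0.662; P(Response=adverse, Treatment ∈ {mid, high}) = 0.111 + 0.015 = 0.126.
P(Response=adverse | Treatment ∈ {mid, high}) = 0.126/0.662 = 0.1903.

0.1903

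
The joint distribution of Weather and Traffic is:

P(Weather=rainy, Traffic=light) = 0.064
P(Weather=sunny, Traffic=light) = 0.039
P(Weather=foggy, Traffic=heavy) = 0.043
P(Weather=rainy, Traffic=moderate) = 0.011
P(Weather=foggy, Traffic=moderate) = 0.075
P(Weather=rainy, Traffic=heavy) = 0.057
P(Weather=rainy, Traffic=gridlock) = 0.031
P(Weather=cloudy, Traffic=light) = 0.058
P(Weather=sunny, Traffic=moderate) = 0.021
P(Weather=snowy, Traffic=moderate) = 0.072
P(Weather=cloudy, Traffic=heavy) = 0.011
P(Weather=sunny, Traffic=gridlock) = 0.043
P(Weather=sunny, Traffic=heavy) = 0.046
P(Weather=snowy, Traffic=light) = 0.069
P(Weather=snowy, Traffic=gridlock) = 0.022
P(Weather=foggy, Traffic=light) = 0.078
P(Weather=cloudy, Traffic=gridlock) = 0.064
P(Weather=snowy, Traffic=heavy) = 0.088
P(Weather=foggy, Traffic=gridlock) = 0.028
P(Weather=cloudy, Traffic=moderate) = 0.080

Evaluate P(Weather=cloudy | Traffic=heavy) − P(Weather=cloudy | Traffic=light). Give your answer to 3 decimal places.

-0.143

P(Traffic=heavy) = 0.046 + 0.011 + 0.057 + 0.088 + 0.043 = 0.245; P(Weather=cloudy | Traffic=heavy) = 0.011/0.245 = 0.0449.
P(Traffic=light) = 0.039 + 0.058 + 0.064 + 0.069 + 0.078 = 0.308; P(Weather=cloudy | Traffic=light) = 0.058/0.308 = 0.1883.
Difference = -0.143.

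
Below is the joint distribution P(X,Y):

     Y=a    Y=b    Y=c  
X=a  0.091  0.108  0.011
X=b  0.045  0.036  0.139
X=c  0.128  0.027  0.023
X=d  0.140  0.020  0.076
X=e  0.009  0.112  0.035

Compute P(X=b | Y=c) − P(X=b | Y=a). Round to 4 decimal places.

0.3805

P(Y=c) = 0.011 + 0.139 + 0.023 + 0.076 + 0.035 = 0.284; P(X=b | Y=c) = 0.139/0.284 = 0.48944.
P(Y=a) = 0.091 + 0.045 + 0.128 + 0.140 + 0.009 = 0.413; P(X=b | Y=a) = 0.045/0.413 = 0.10896.
Difference = 0.3805.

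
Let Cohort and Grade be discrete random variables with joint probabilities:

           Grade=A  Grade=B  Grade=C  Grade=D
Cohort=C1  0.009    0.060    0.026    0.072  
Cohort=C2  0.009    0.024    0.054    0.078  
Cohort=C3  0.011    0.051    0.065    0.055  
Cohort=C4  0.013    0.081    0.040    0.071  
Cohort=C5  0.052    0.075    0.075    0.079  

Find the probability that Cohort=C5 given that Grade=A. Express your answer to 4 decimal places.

0.5532

P(Grade=A) = 0.009 + 0.009 + 0.011 + 0.013 + 0.052 = 0.094.
P(Cohort=C5 | Grade=A) = 0.052/0.094 = 0.5532.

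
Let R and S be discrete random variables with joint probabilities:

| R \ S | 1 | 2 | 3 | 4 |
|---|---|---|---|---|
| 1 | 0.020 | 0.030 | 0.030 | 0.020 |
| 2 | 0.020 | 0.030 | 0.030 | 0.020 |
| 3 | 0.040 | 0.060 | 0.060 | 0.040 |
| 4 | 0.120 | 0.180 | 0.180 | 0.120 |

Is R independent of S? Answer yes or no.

Every cell satisfies P(R,S) = P(R)·P(S). For instance P(R=3) = 0.200, P(S=1) = 0.200, and 0.200×0.200 = 0.040 matches the joint entry. So R and S are independent.

yes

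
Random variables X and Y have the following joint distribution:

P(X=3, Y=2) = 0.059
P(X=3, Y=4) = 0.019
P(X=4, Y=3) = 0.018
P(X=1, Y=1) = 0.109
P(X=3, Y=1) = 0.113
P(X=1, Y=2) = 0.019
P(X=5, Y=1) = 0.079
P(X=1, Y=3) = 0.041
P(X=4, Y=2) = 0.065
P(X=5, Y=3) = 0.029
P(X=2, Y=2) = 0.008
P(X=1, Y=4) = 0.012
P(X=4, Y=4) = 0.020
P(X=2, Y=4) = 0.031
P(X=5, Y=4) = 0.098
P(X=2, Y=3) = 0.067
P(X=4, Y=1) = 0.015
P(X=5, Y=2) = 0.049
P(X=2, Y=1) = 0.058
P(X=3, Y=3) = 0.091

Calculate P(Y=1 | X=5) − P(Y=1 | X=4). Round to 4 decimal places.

P(X=5) = 0.079 + 0.049 + 0.029 + 0.098 = 0.255; P(Y=1 | X=5) = 0.079/0.255 = 0.30980.
P(X=4) = 0.015 + 0.065 + 0.018 + 0.020 = 0.118; P(Y=1 | X=4) = 0.015/0.118 = 0.12712.
Difference = 0.1827.

0.1827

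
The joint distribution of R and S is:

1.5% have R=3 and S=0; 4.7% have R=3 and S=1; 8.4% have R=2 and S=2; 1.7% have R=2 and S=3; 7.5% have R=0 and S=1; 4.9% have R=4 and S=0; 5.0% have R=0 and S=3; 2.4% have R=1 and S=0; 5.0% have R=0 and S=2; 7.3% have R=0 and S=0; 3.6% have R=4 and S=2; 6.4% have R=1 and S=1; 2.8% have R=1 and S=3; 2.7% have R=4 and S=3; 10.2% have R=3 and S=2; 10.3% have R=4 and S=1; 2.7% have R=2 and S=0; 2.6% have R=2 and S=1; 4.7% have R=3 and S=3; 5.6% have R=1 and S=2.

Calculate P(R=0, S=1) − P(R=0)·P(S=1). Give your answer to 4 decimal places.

-0.0031

P(R=0) = 0.073 + 0.075 + 0.050 + 0.050 = 0.248.
P(S=1) = 0.075 + 0.064 + 0.026 + 0.047 + 0.103 = 0.315.
P(R=0, S=1) − P(R=0)P(S=1) = 0.075 − 0.248×0.315 = -0.0031.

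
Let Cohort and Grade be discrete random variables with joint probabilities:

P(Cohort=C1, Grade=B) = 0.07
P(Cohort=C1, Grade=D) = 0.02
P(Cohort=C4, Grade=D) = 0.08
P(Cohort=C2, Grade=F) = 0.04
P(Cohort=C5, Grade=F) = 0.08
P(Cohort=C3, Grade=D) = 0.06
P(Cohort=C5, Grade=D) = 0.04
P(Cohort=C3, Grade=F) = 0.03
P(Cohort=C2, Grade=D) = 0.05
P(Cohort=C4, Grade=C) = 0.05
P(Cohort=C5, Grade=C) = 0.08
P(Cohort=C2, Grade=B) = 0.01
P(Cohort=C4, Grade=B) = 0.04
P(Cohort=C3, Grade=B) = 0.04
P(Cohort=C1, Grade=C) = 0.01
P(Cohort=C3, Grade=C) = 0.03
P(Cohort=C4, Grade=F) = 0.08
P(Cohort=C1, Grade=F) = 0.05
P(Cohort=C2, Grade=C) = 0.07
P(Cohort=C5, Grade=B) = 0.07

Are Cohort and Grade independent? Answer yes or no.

P(Cohort=C1) = 0.15 and P(Grade=B) = 0.23, so their product is 0.0345, but P(Cohort=C1, Grade=B) = 0.07. Since these differ, Cohort and Grade are not independent.

no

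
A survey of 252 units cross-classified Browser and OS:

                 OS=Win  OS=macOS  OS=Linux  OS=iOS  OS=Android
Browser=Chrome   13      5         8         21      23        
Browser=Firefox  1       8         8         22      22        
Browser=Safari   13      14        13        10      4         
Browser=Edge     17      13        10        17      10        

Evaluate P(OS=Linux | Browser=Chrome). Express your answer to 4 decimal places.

0.1143

Total with Browser=Chrome: 13 + 5 + 8 + 21 + 23 = 70.
P(OS=Linux | Browser=Chrome) = 8/70 = 0.1143.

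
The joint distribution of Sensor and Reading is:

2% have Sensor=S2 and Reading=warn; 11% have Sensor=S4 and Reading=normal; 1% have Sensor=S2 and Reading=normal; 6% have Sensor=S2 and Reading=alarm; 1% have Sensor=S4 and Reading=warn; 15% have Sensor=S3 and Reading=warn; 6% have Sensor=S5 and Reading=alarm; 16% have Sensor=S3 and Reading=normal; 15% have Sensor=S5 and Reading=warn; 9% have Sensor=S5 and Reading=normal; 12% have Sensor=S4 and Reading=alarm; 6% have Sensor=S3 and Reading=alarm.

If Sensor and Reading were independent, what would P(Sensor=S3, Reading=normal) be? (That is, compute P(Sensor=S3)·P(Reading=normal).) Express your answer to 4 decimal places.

P(Sensor=S3) = 0.16 + 0.15 + 0.06 = 0.37.
P(Reading=normal) = 0.01 + 0.16 + 0.11 + 0.09 = 0.37.
Product: 0.37 × 0.37 = 0.1369.

0.1369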